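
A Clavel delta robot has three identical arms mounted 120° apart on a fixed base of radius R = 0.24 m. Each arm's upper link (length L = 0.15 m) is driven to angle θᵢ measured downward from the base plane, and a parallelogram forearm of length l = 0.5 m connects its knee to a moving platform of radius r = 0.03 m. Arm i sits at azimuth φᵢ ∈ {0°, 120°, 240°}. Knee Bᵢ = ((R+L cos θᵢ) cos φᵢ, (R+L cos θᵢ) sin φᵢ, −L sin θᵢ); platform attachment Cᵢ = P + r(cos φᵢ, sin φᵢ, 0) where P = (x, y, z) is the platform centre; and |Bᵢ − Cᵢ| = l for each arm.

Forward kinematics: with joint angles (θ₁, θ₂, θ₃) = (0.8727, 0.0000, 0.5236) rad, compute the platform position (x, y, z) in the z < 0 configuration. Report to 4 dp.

(-0.0855, 0.0575, -0.4200)

S1 = (0.3064·cos0.0°, 0.3064·sin0.0°, -0.1149) = (0.3064, 0.0000, -0.1149)
S2 = (0.3600·cos120.0°, 0.3600·sin120.0°, 0.0000) = (-0.1800, 0.3118, 0.0000)
arm 3 at φ=240.0°: e+L cos θ3 = 0.3399;  S3 = (-0.1700, -0.2944, -0.0750)
|S₂|²−|S₁|² = 0.0225;  |S₃|²−|S₁|² = 0.0141
plane₁₂: -0.9728x+0.6235y+0.2298z = 0.0225
det = 1.1668;  x = -0.0189+0.1586z,  y = 0.0066+-0.1211z
sphere 1 gives Az²+Bz+C=0 with A=1.0398, B=0.1250, C=-0.1309;  B²−4AC=0.5602;  roots -0.4200, 0.2998;  negative root z = -0.4200
x = -0.0855, y = 0.0575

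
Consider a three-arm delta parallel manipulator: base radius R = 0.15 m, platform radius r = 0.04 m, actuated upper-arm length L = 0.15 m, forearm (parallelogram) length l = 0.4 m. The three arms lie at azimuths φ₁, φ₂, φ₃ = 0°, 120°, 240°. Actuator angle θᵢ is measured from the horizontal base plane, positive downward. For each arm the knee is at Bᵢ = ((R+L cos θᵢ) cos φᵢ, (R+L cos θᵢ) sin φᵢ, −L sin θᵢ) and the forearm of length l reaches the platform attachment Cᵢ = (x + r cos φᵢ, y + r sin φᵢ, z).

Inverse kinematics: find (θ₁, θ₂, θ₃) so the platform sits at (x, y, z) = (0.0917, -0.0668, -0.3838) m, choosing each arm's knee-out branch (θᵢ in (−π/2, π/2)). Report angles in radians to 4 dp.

rotate P by −φ1: (0.0917, -0.0668, -0.3838)
  e−x'=0.0183;  (l²−L²−(e−x')²−y'²−z²)/2L = -0.0487
  θ1 = atan2(B,A) + arccos(C/0.3842) = 0.1746
φ2=120.0° → target in arm frame (-0.1037, -0.0460)
  A=0.2137, B=-0.3838, C=(l²−L²−A²−y'²−z²)/(2L)=-0.1920
  γ=atan2(-0.3838,0.2137)=-1.0627;  ψ=arccos(-0.4370)=2.0230;  θ2=γ+ψ≈0.9603
rotate P by −φ3: (0.0120, 0.1128, -0.3838)
  A=0.0980, B=-0.3838, C=(l²−L²−A²−y'²−z²)/(2L)=-0.1071
  γ=atan2(-0.3838,0.0980)=-1.3208;  ψ=arccos(-0.2704)=1.8446;  θ3=γ+ψ≈0.5238

θ₁ = 0.1746, θ₂ = 0.9603, θ₃ = 0.5238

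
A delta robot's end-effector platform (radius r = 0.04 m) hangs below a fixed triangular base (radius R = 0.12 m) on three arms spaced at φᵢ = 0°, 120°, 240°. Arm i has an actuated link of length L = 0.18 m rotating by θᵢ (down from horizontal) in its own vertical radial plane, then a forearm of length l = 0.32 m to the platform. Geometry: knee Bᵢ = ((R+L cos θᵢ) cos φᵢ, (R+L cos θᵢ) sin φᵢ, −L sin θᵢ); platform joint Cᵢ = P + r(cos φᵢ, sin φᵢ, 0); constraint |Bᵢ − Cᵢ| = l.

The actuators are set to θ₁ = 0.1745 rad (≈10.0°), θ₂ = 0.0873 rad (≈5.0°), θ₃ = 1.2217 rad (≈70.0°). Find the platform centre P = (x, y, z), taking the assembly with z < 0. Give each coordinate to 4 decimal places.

(0.0767, 0.1500, -0.2487)

arm 1 at φ=0.0°: (R−r)+L cos θ1 = 0.2573;  centre 1 = (0.2573, 0.0000, -0.0313)
centre 2 = (0.2593·cos120.0°, 0.2593·sin120.0°, -0.0157) = (-0.1297, 0.2246, -0.0157)
arm 3 at φ=240.0°: (R−r)+L cos θ3 = 0.1416;  centre 3 = (-0.0708, -0.1226, -0.1691)
|centre ₂|²−|centre ₁|² = 0.0003;  |centre ₃|²−|centre ₁|² = -0.0185
plane₁₂: -0.7738x+0.4491y+0.0311z = 0.0003
Cramer: x(z) = 0.0170-0.2399z;  y(z) = 0.0300-0.4827z
quadratic in z: (1.2906)z²+(0.1488)z+(-0.0428)=0, √Δ=0.4930 → z ∈ {-0.2487, 0.1333}; z = -0.2487 (taking z<0)
x = 0.0767, y = 0.1500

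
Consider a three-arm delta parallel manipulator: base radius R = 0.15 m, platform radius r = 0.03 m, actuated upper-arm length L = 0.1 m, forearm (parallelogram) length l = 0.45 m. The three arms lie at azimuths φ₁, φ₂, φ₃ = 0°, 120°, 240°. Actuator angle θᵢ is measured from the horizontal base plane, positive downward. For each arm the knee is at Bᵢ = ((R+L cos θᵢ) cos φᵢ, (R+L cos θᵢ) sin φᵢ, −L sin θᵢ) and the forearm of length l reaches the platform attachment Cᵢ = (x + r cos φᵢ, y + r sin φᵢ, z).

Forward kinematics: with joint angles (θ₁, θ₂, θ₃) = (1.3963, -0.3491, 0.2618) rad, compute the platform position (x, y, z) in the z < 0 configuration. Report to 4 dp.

(-0.2011, 0.0624, -0.3883)

arm 1 at φ=0.0°: ρ1 = 0.1374;  O1 = (0.1374, 0.0000, -0.0985)
φ2=120.0°: virtual centre (-0.1070, 0.1853, 0.0342), radius l
arm 3 at φ=240.0°: ρ3 = 0.2166;  O3 = (-0.1083, -0.1876, -0.0259)
|O₂|²−|O₁|² = 0.0184;  |O₃|²−|O₁|² = 0.0190
[-0.4887 0.3706 0.2654]·P = 0.0184;  [-0.4913 -0.3751 0.1452]·P = 0.0190
Cramer: x(z) = -0.0382+0.4197z;  y(z) = -0.0007-0.1626z
quadratic in z: (1.2026)z²+(0.0499)z+(-0.1620)=0, √Δ=0.8842 → z ∈ {-0.3883, 0.3469}; z = -0.3883 (taking z<0)
x = -0.2011, y = 0.0624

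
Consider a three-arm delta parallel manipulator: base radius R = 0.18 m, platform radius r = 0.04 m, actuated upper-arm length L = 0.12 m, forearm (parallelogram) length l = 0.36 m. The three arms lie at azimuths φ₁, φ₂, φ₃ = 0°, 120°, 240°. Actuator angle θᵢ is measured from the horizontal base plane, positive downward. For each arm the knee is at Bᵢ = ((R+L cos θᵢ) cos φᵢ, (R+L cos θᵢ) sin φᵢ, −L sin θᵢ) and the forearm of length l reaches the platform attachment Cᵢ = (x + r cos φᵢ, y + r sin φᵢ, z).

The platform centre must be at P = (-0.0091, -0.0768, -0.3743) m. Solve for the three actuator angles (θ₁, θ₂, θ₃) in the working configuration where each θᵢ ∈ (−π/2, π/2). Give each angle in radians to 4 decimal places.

φ1=0.0° → target in arm frame (-0.0091, -0.0768)
  A=0.1491, B=-0.3743, C=(l²−L²−A²−y'²−z²)/(2L)=-0.2210
  θ1 = atan2(B,A) + arccos(C/0.4029) = 0.9595
φ2=120.0° → target in arm frame (-0.0620, 0.0463)
  A=0.2020, B=-0.3743, C=(l²−L²−A²−y'²−z²)/(2L)=-0.2826
  √(A²+B²)=0.4253;  θ2 = -1.0760+2.2976 ≈ 1.2217
rotate P by −φ3: (0.0711, 0.0305, -0.3743)
  A=0.0689, B=-0.3743, C=(l²−L²−A²−y'²−z²)/(2L)=-0.1274
  θ3 = atan2(B,A) + arccos(C/0.3806) = 0.5236

θ₁ = 0.9595, θ₂ = 1.2217, θ₃ = 0.5236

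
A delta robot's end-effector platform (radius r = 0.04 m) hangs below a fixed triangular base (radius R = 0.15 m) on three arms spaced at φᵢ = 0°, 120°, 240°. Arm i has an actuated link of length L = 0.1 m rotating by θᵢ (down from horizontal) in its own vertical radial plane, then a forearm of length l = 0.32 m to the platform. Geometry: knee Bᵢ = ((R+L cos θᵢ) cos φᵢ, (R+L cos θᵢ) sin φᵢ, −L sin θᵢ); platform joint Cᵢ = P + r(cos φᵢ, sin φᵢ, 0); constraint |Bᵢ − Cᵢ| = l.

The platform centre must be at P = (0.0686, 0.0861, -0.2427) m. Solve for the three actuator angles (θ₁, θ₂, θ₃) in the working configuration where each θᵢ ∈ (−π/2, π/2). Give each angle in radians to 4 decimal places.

φ1=0.0° → target in arm frame (0.0686, 0.0861)
  A cos θ + B sin θ = C:  0.0414·cos θ + -0.2427·sin θ = 0.1218
  γ=atan2(-0.2427,0.0414)=-1.4018;  ψ=arccos(0.4949)=1.0531;  θ1=γ+ψ≈-0.3488
rotate P by −φ2: (0.0403, -0.1025, -0.2427)
  A=0.0697, B=-0.2427, C=(l²−L²−A²−y'²−z²)/(2L)=0.0907
  θ2 = atan2(B,A) + arccos(C/0.2525) = -0.0875
φ3=240.0° → target in arm frame (-0.1089, 0.0164)
  A cos θ + B sin θ = C:  0.2189·cos θ + -0.2427·sin θ = -0.0734
  γ=atan2(-0.2427,0.2189)=-0.8370;  ψ=arccos(-0.2245)=1.7972;  θ3=γ+ψ≈0.9602

θ₁ = -0.3488, θ₂ = -0.0875, θ₃ = 0.9602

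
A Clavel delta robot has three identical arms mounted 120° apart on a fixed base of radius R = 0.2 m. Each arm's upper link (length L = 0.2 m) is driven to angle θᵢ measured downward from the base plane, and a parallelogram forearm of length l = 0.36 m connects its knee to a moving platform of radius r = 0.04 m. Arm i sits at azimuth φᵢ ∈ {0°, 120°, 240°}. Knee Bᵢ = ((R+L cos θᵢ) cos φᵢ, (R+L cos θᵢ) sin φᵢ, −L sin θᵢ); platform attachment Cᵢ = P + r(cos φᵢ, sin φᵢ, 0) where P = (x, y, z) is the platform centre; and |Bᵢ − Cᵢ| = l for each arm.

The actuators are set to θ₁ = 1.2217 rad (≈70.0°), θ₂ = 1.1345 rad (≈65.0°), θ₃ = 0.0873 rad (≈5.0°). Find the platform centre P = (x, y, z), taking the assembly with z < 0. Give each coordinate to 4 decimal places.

φ1=0.0°: virtual centre (0.2284, 0.0000, -0.1879), radius l
centre 2 = (0.2445·cos120.0°, 0.2445·sin120.0°, -0.1813) = (-0.1223, 0.2118, -0.1813)
centre 3 = (0.3592·cos240.0°, 0.3592·sin240.0°, -0.0174) = (-0.1796, -0.3111, -0.0174)
eliminate P² terms by subtracting sphere 1 from 2 and 3
plane₁₂: -0.7013x+0.4235y+0.0133z = 0.0052
Cramer: x(z) = -0.0268+0.1953z;  y(z) = -0.0322+0.2919z
quadratic in z: (1.1233)z²+(0.2574)z+(-0.0281)=0, √Δ=0.4389 → z ∈ {-0.3099, 0.0808}; z = -0.3099 (taking z<0)
x = -0.0873, y = -0.1226

(-0.0873, -0.1226, -0.3099)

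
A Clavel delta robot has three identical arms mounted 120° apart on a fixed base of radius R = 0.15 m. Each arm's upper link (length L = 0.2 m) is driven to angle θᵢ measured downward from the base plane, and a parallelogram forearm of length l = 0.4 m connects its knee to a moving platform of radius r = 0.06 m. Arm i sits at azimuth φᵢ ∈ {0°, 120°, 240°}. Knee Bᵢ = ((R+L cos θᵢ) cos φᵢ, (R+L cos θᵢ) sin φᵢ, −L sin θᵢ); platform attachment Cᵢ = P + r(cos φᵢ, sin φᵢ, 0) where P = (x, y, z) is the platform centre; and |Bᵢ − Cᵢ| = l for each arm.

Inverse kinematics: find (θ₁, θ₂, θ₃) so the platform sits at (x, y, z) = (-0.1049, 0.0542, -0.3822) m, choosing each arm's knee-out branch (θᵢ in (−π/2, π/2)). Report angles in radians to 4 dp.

θ₁ = 0.8727, θ₂ = 0.1744, θ₃ = 0.5233

arm 1 (φ=0.0°): x'=-0.1049, y'=0.0542
  A=0.1949, B=-0.3822, C=(l²−L²−A²−y'²−z²)/(2L)=-0.1675
  γ=atan2(-0.3822,0.1949)=-1.0992;  ψ=arccos(-0.3904)=1.9719;  θ1=γ+ψ≈0.8727
arm 2 (φ=120.0°): x'=0.0994, y'=0.0637
  A cos θ + B sin θ = C:  -0.0094·cos θ + -0.3822·sin θ = -0.0756
  √(A²+B²)=0.3823;  θ2 = -1.5954+1.7698 ≈ 0.1744
rotate P by −φ3: (0.0055, -0.1179, -0.3822)
  e−x'=0.0845;  (l²−L²−(e−x')²−y'²−z²)/2L = -0.1178
  θ3 = atan2(B,A) + arccos(C/0.3914) = 0.5233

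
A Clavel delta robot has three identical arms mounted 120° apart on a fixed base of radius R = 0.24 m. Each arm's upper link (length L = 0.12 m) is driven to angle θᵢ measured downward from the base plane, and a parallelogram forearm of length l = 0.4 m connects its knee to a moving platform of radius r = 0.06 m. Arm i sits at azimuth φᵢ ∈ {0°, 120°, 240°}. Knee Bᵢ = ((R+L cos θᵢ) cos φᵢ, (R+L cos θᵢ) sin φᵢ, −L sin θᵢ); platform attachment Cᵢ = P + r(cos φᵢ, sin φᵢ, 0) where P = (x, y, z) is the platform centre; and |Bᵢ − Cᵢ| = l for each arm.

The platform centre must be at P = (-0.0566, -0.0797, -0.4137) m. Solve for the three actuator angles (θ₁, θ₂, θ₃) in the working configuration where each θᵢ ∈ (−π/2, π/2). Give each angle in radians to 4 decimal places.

arm 1 (φ=0.0°): x'=-0.0566, y'=-0.0797
  e−x'=0.2366;  (l²−L²−(e−x')²−y'²−z²)/2L = -0.3662
  γ=atan2(-0.4137,0.2366)=-1.0513;  ψ=arccos(-0.7683)=2.4470;  θ1=γ+ψ≈1.3957
arm 2 (φ=120.0°): x'=-0.0407, y'=0.0889
  A=0.2207, B=-0.4137, C=(l²−L²−A²−y'²−z²)/(2L)=-0.3423
  γ=atan2(-0.4137,0.2207)=-1.0807;  ψ=arccos(-0.7301)=2.3893;  θ2=γ+ψ≈1.3086
rotate P by −φ3: (0.0973, -0.0092, -0.4137)
  e−x'=0.0827;  (l²−L²−(e−x')²−y'²−z²)/2L = -0.1353
  √(A²+B²)=0.4219;  θ3 = -1.3735+1.8972 ≈ 0.5237

θ₁ = 1.3957, θ₂ = 1.3086, θ₃ = 0.5237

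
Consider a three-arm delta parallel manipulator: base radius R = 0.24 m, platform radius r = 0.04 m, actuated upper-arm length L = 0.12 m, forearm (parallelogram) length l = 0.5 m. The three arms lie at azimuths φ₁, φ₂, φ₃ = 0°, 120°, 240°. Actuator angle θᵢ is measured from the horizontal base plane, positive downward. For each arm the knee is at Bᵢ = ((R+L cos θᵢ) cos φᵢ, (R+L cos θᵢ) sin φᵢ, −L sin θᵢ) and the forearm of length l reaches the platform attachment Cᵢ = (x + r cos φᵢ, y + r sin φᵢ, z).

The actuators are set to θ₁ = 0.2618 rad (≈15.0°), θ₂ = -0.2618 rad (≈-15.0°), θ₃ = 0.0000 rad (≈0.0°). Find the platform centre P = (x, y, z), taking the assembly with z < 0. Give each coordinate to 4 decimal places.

S1 = (0.3159·cos0.0°, 0.3159·sin0.0°, -0.0311) = (0.3159, 0.0000, -0.0311)
φ2=120.0°: virtual centre (-0.1580, 0.2736, 0.0311), radius l
arm 3 at φ=240.0°: (R−r)+L cos θ3 = 0.3200;  S3 = (-0.1600, -0.2771, 0.0000)
eliminate P² terms by subtracting sphere 1 from 2 and 3
plane₁₂: -0.9477x+0.5472y+0.1242z = 0.0000
Cramer: x(z) = -0.0009+0.0983z;  y(z) = -0.0015-0.0568z
quadratic in z: (1.0129)z²+(0.0000)z+(-0.1487)=0, √Δ=0.7762 → z ∈ {-0.3831, 0.3831}; z = -0.3831 (taking z<0)
x = -0.0385, y = 0.0203

(-0.0385, 0.0203, -0.3831)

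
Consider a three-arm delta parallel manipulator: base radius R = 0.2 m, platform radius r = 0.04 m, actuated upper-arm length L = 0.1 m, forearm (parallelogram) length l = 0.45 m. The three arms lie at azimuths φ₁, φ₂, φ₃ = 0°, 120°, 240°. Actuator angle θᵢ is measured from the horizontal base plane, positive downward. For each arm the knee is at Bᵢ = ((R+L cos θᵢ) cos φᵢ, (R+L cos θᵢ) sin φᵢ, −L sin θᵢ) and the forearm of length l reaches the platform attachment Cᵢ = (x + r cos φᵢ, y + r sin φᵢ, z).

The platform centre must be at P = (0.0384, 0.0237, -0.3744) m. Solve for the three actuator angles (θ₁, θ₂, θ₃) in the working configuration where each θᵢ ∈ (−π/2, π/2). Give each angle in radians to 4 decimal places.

rotate P by −φ1: (0.0384, 0.0237, -0.3744)
  A cos θ + B sin θ = C:  0.1216·cos θ + -0.3744·sin θ = 0.1849
  γ=atan2(-0.3744,0.1216)=-1.2568;  ψ=arccos(0.4697)=1.0819;  θ1=γ+ψ≈-0.1749
arm 2 (φ=120.0°): x'=0.0013, y'=-0.0451
  A cos θ + B sin θ = C:  0.1587·cos θ + -0.3744·sin θ = 0.1256
  θ2 = atan2(B,A) + arccos(C/0.4066) = 0.0870
rotate P by −φ3: (-0.0397, 0.0214, -0.3744)
  A=0.1997, B=-0.3744, C=(l²−L²−A²−y'²−z²)/(2L)=0.0599
  √(A²+B²)=0.4243;  θ3 = -1.0807+1.4292 ≈ 0.3485

θ₁ = -0.1749, θ₂ = 0.0870, θ₃ = 0.3485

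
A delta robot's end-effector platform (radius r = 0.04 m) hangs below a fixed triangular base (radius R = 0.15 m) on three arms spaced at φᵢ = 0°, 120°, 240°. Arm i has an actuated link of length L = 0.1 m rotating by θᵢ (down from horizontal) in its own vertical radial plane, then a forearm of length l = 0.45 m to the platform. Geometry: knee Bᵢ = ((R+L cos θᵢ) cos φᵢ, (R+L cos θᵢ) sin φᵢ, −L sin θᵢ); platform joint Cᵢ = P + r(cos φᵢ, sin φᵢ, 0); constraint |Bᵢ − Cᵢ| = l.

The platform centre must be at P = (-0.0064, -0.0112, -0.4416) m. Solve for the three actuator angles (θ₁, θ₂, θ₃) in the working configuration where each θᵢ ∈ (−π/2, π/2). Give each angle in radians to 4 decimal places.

arm 1 (φ=0.0°): x'=-0.0064, y'=-0.0112
  e−x'=0.1164;  (l²−L²−(e−x')²−y'²−z²)/2L = -0.0809
  θ1 = atan2(B,A) + arccos(C/0.4567) = 0.4359
rotate P by −φ2: (-0.0065, 0.0111, -0.4416)
  e−x'=0.1165;  (l²−L²−(e−x')²−y'²−z²)/2L = -0.0810
  θ2 = atan2(B,A) + arccos(C/0.4567) = 0.4363
arm 3 (φ=240.0°): x'=0.0129, y'=0.0001
  A=0.0971, B=-0.4416, C=(l²−L²−A²−y'²−z²)/(2L)=-0.0597
  θ3 = atan2(B,A) + arccos(C/0.4521) = 0.3489

θ₁ = 0.4359, θ₂ = 0.4363, θ₃ = 0.3489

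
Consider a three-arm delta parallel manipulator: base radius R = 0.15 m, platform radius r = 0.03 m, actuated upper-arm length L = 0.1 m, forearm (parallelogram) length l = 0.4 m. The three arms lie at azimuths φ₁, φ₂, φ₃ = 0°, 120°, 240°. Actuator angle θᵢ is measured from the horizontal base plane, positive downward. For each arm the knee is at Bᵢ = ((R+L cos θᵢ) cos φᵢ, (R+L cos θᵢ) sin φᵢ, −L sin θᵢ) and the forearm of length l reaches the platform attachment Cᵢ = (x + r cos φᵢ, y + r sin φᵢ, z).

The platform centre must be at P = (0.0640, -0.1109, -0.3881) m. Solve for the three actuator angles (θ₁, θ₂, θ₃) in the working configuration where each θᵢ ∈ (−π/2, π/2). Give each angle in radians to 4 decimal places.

arm 1 (φ=0.0°): x'=0.0640, y'=-0.1109
  A=0.0560, B=-0.3881, C=(l²−L²−A²−y'²−z²)/(2L)=-0.0803
  γ=atan2(-0.3881,0.0560)=-1.4275;  ψ=arccos(-0.2047)=1.7770;  θ1=γ+ψ≈0.3495
rotate P by −φ2: (-0.1280, 0.0000, -0.3881)
  e−x'=0.2480;  (l²−L²−(e−x')²−y'²−z²)/2L = -0.3107
  θ2 = atan2(B,A) + arccos(C/0.4606) = 1.3092
arm 3 (φ=240.0°): x'=0.0640, y'=0.1109
  A cos θ + B sin θ = C:  0.0560·cos θ + -0.3881·sin θ = -0.0802
  γ=atan2(-0.3881,0.0560)=-1.4276;  ψ=arccos(-0.2046)=1.7769;  θ3=γ+ψ≈0.3493

θ₁ = 0.3495, θ₂ = 1.3092, θ₃ = 0.3493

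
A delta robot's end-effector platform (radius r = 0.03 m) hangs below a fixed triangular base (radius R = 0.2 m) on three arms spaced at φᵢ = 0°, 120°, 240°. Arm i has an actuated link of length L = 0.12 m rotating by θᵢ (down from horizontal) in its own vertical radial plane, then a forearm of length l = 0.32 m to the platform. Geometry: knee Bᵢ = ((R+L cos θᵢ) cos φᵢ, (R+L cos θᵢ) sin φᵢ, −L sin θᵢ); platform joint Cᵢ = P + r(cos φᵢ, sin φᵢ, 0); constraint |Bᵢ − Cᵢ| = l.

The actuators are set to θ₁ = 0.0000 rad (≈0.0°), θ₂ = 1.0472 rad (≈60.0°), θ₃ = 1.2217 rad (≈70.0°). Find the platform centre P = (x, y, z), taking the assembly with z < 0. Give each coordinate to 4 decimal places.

arm 1 at φ=0.0°: e+L cos θ1 = 0.2900;  centre 1 = (0.2900, 0.0000, 0.0000)
centre 2 = (0.2300·cos120.0°, 0.2300·sin120.0°, -0.1039) = (-0.1150, 0.1992, -0.1039)
centre 3 = (0.2110·cos240.0°, 0.2110·sin240.0°, -0.1128) = (-0.1055, -0.1828, -0.1128)
|centre ₂|²−|centre ₁|² = -0.0204;  |centre ₃|²−|centre ₁|² = -0.0268
[-0.8100 0.3984 -0.2078]·P = -0.0204;  [-0.7910 -0.3655 -0.2255]·P = -0.0268
Cramer: x(z) = 0.0297-0.2713z;  y(z) = 0.0092-0.0299z
quadratic in z: (1.0745)z²+(0.1407)z+(-0.0346)=0, √Δ=0.4103 → z ∈ {-0.2564, 0.1254}; z = -0.2564 (taking z<0)
x = 0.0993, y = 0.0168

(0.0993, 0.0168, -0.2564)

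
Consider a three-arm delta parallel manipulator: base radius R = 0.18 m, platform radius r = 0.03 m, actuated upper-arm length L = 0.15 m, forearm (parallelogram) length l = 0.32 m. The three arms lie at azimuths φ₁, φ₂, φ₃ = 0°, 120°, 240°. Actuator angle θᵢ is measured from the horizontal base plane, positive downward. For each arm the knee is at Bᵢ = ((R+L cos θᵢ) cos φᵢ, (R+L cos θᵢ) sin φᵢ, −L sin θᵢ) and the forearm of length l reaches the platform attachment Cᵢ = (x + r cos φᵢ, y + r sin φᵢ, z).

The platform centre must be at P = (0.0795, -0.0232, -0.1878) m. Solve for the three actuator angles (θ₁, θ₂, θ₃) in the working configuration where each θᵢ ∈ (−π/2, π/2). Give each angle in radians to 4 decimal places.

φ1=0.0° → target in arm frame (0.0795, -0.0232)
  e−x'=0.0705;  (l²−L²−(e−x')²−y'²−z²)/2L = 0.1304
  γ=atan2(-0.1878,0.0705)=-1.2117;  ψ=arccos(0.6501)=0.8631;  θ1=γ+ψ≈-0.3486
φ2=120.0° → target in arm frame (-0.0598, -0.0572)
  A=0.2098, B=-0.1878, C=(l²−L²−A²−y'²−z²)/(2L)=-0.0089
  θ2 = atan2(B,A) + arccos(C/0.2816) = 0.8725
φ3=240.0° → target in arm frame (-0.0197, 0.0804)
  e−x'=0.1697;  (l²−L²−(e−x')²−y'²−z²)/2L = 0.0313
  γ=atan2(-0.1878,0.1697)=-0.8361;  ψ=arccos(0.1235)=1.4470;  θ3=γ+ψ≈0.6109

θ₁ = -0.3486, θ₂ = 0.8725, θ₃ = 0.6109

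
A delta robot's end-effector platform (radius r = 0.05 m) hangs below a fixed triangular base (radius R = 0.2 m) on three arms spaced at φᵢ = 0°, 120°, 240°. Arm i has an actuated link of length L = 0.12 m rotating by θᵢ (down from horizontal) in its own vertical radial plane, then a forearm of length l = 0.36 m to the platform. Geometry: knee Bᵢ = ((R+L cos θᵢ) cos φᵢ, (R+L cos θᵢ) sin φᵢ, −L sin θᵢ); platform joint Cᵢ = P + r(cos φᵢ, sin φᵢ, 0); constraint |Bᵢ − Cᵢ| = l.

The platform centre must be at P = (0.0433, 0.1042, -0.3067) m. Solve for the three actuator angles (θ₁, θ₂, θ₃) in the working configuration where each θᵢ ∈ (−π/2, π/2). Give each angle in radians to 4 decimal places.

rotate P by −φ1: (0.0433, 0.1042, -0.3067)
  A cos θ + B sin θ = C:  0.1067·cos θ + -0.3067·sin θ = -0.0046
  √(A²+B²)=0.3247;  θ1 = -1.2360+1.5850 ≈ 0.3490
arm 2 (φ=120.0°): x'=0.0686, y'=-0.0896
  A cos θ + B sin θ = C:  0.0814·cos θ + -0.3067·sin θ = 0.0270
  √(A²+B²)=0.3173;  θ2 = -1.3113+1.4856 ≈ 0.1743
rotate P by −φ3: (-0.1119, -0.0146, -0.3067)
  A=0.2619, B=-0.3067, C=(l²−L²−A²−y'²−z²)/(2L)=-0.1986
  γ=atan2(-0.3067,0.2619)=-0.8640;  ψ=arccos(-0.4924)=2.0857;  θ3=γ+ψ≈1.2216

θ₁ = 0.3490, θ₂ = 0.1743, θ₃ = 1.2216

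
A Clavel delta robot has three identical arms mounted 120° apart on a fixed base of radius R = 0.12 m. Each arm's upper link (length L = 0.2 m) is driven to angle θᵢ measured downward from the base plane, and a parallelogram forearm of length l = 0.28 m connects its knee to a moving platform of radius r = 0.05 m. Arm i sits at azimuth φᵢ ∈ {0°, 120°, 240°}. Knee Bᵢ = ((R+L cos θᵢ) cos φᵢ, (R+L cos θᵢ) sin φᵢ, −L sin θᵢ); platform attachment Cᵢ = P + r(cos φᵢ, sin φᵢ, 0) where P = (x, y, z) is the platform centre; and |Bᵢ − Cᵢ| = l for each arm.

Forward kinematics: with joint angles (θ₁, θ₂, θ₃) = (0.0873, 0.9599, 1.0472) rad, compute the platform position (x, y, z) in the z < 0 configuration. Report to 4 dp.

(0.1273, 0.0143, -0.2584)

S1 = (0.2692·cos0.0°, 0.2692·sin0.0°, -0.0174) = (0.2692, 0.0000, -0.0174)
S2 = (0.1847·cos120.0°, 0.1847·sin120.0°, -0.1638) = (-0.0924, 0.1600, -0.1638)
S3 = (0.1700·cos240.0°, 0.1700·sin240.0°, -0.1732) = (-0.0850, -0.1472, -0.1732)
subtract pairs → two planes through P
plane₁₂: -0.7232x+0.3199y+-0.2928z = -0.0118
det = 0.4396;  x = 0.0180+-0.4228z,  y = 0.0038+-0.0407z
quadratic in z: (1.1804)z²+(0.2470)z+(-0.0150)=0, √Δ=0.3630 → z ∈ {-0.2584, 0.0491}; z = -0.2584 (taking z<0)
x = 0.1273, y = 0.0143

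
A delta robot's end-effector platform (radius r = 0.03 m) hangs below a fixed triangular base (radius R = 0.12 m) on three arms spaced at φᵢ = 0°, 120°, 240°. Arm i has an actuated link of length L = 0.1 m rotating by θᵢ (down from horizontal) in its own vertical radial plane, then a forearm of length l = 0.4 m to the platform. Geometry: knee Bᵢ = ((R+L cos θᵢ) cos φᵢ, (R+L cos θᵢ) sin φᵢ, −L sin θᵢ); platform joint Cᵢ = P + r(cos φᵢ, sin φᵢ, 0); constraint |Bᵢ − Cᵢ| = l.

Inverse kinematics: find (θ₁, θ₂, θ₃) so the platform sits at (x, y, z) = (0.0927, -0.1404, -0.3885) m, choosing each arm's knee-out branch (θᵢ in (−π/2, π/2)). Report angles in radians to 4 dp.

arm 1 (φ=0.0°): x'=0.0927, y'=-0.1404
  A cos θ + B sin θ = C:  -0.0027·cos θ + -0.3885·sin θ = -0.1033
  θ1 = atan2(B,A) + arccos(C/0.3885) = 0.2621
rotate P by −φ2: (-0.1679, -0.0101, -0.3885)
  A=0.2579, B=-0.3885, C=(l²−L²−A²−y'²−z²)/(2L)=-0.3378
  √(A²+B²)=0.4663;  θ2 = -0.9847+2.3810 ≈ 1.3963
rotate P by −φ3: (0.0752, 0.1505, -0.3885)
  A=0.0148, B=-0.3885, C=(l²−L²−A²−y'²−z²)/(2L)=-0.1190
  θ3 = atan2(B,A) + arccos(C/0.3888) = 0.3490

θ₁ = 0.2621, θ₂ = 1.3963, θ₃ = 0.3490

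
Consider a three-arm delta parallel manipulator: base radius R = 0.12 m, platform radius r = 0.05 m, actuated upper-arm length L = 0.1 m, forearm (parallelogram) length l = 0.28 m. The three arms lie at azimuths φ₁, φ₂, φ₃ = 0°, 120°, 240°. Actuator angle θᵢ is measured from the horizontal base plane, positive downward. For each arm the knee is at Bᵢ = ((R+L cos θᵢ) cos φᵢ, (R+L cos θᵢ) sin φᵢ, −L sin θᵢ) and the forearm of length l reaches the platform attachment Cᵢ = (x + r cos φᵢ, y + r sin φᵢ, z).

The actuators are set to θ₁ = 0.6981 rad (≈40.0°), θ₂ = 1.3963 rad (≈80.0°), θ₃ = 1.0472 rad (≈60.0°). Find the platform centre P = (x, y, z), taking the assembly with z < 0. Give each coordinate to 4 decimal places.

(0.0649, -0.0404, -0.3290)

centre 1 = (0.1466·cos0.0°, 0.1466·sin0.0°, -0.0643) = (0.1466, 0.0000, -0.0643)
centre 2 = (0.0874·cos120.0°, 0.0874·sin120.0°, -0.0985) = (-0.0437, 0.0757, -0.0985)
centre 3 = (0.1200·cos240.0°, 0.1200·sin240.0°, -0.0866) = (-0.0600, -0.1039, -0.0866)
subtract pairs → two planes through P
linear system: -0.3806x+0.1513y = -0.0083−-0.0684z; -0.4132x+-0.2078y = -0.0037−-0.0447z
det = 0.1416;  x = 0.0162+-0.1481z,  y = -0.0142+0.0796z
into |P−centre ₁|² = l²: 1.0283z² + 0.1649z + -0.0570 = 0;  Δ = 0.2619;  z = -0.3290 or 0.1686 → z<0 root = -0.3290
x = 0.0649, y = -0.0404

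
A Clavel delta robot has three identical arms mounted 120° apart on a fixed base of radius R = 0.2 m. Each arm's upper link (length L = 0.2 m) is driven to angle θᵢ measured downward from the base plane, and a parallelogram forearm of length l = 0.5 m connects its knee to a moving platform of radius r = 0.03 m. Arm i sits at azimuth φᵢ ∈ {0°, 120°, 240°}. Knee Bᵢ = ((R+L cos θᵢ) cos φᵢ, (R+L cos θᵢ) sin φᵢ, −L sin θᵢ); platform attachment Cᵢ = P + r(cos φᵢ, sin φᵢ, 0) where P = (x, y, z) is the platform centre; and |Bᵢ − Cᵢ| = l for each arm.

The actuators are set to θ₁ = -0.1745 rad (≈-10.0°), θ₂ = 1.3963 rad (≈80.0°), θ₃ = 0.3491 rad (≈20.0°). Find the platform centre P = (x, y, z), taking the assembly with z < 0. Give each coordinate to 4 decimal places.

φ1=0.0°: virtual centre (0.3670, 0.0000, 0.0347), radius l
O2 = (0.2047·cos120.0°, 0.2047·sin120.0°, -0.1970) = (-0.1024, 0.1773, -0.1970)
φ3=240.0°: virtual centre (-0.1790, -0.3100, -0.0684), radius l
eliminate P² terms by subtracting sphere 1 from 2 and 3
plane₁₂: -0.9386x+0.3546y+-0.4634z = -0.0552
det = 0.9691;  x = 0.0364+-0.3719z,  y = -0.0592+0.3223z
sphere 1 gives Az²+Bz+C=0 with A=1.2422, B=0.1383, C=-0.1360;  B²−4AC=0.6950;  roots -0.3912, 0.2799;  negative root z = -0.3912
x = 0.1819, y = -0.1853

(0.1819, -0.1853, -0.3912)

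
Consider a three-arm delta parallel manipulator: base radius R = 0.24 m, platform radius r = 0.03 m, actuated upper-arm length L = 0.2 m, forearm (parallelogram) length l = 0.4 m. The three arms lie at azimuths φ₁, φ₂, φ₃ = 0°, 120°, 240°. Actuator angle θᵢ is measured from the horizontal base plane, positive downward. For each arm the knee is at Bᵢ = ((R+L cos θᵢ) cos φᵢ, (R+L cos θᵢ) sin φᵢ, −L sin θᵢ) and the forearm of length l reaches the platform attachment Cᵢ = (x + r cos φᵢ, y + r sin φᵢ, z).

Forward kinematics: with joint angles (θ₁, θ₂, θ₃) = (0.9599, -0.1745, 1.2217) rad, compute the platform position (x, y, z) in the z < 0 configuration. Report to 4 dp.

φ1=0.0°: virtual centre (0.3247, 0.0000, -0.1638), radius l
φ2=120.0°: virtual centre (-0.2035, 0.3524, 0.0347), radius l
arm 3 at φ=240.0°: e+L cos θ3 = 0.2784;  centre 3 = (-0.1392, -0.2411, -0.1879)
eliminate P² terms by subtracting sphere 1 from 2 and 3
[-1.0564 0.7049 0.3971]·P = 0.0345;  [-0.9279 -0.4822 -0.0482]·P = -0.0195
det = 1.1634;  x = -0.0025+0.1354z,  y = 0.0452+-0.3605z
into |P−centre ₁|² = l²: 1.1483z² + 0.2065z + -0.0240 = 0;  Δ = 0.1530;  z = -0.2602 or 0.0804 → z<0 root = -0.2602
x = -0.0378, y = 0.1390

(-0.0378, 0.1390, -0.2602)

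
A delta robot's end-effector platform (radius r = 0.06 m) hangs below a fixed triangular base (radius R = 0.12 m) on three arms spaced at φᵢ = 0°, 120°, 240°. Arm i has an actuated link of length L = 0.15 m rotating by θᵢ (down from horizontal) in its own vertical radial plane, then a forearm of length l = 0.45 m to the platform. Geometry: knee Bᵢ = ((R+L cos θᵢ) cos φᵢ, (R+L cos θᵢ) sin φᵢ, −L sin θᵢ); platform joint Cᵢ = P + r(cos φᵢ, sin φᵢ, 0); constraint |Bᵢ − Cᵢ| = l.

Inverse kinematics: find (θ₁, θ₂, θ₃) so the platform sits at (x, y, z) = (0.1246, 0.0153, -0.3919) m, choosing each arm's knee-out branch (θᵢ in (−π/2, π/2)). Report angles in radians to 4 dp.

φ1=0.0° → target in arm frame (0.1246, 0.0153)
  A cos θ + B sin θ = C:  -0.0646·cos θ + -0.3919·sin θ = 0.0734
  √(A²+B²)=0.3972;  θ1 = -1.7342+1.3850 ≈ -0.3491
rotate P by −φ2: (-0.0490, -0.1156, -0.3919)
  A cos θ + B sin θ = C:  0.1090·cos θ + -0.3919·sin θ = 0.0039
  γ=atan2(-0.3919,0.1090)=-1.2994;  ψ=arccos(0.0096)=1.5612;  θ2=γ+ψ≈0.2618
φ3=240.0° → target in arm frame (-0.0756, 0.1003)
  A cos θ + B sin θ = C:  0.1356·cos θ + -0.3919·sin θ = -0.0067
  √(A²+B²)=0.4147;  θ3 = -1.2378+1.5870 ≈ 0.3492

θ₁ = -0.3491, θ₂ = 0.2618, θ₃ = 0.3492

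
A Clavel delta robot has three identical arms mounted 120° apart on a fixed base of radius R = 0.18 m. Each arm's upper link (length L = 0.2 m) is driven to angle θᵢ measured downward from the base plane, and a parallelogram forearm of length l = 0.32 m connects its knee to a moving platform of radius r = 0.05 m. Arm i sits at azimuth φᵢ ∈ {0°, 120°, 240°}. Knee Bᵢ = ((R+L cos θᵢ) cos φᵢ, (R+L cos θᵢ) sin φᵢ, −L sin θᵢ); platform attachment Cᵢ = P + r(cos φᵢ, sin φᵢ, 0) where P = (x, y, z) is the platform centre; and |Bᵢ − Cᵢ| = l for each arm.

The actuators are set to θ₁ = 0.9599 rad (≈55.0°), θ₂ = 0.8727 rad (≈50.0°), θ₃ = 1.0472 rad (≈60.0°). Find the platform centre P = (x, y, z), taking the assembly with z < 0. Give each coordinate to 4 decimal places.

(0.0004, 0.0262, -0.3688)

arm 1 at φ=0.0°: e+L cos θ1 = 0.2447;  O1 = (0.2447, 0.0000, -0.1638)
φ2=120.0°: virtual centre (-0.1293, 0.2239, -0.1532), radius l
arm 3 at φ=240.0°: e+L cos θ3 = 0.2300;  O3 = (-0.1150, -0.1992, -0.1732)
eliminate P² terms by subtracting sphere 1 from 2 and 3
[-0.7480 0.4478 0.0212]·P = 0.0036;  [-0.7194 -0.3984 -0.0188]·P = -0.0038
det = 0.6202;  x = 0.0005+0.0001z,  y = 0.0088+-0.0472z
into |P−O₁|² = l²: 1.0022z² + 0.3268z + -0.0158 = 0;  Δ = 0.1702;  z = -0.3688 or 0.0428 → z<0 root = -0.3688
x = 0.0004, y = 0.0262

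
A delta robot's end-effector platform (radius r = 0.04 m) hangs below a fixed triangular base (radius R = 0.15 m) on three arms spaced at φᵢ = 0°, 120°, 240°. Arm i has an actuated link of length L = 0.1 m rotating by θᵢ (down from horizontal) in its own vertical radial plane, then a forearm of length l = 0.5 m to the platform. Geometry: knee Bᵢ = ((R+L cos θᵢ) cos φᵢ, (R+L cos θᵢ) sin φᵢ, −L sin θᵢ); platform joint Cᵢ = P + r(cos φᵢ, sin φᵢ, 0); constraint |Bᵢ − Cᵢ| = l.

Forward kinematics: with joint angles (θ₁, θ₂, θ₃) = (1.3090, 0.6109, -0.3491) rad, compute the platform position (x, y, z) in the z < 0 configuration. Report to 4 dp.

(-0.1910, -0.1220, -0.4548)

φ1=0.0°: virtual centre (0.1359, 0.0000, -0.0966), radius l
arm 2 at φ=120.0°: (R−r)+L cos θ2 = 0.1919;  O2 = (-0.0960, 0.1662, -0.0574)
O3 = (0.2040·cos240.0°, 0.2040·sin240.0°, 0.0342) = (-0.1020, -0.1766, 0.0342)
|O₂|²−|O₁|² = 0.0123;  |O₃|²−|O₁|² = 0.0150
[-0.4637 0.3324 0.0785]·P = 0.0123;  [-0.4757 -0.3533 0.2616]·P = 0.0150
det = 0.3219;  x = -0.0290+0.3562z,  y = -0.0034+0.2608z
into |P−O₁|² = l²: 1.1949z² + 0.0740z + -0.2135 = 0;  Δ = 1.0258;  z = -0.4548 or 0.3929 → z<0 root = -0.4548
x = -0.1910, y = -0.1220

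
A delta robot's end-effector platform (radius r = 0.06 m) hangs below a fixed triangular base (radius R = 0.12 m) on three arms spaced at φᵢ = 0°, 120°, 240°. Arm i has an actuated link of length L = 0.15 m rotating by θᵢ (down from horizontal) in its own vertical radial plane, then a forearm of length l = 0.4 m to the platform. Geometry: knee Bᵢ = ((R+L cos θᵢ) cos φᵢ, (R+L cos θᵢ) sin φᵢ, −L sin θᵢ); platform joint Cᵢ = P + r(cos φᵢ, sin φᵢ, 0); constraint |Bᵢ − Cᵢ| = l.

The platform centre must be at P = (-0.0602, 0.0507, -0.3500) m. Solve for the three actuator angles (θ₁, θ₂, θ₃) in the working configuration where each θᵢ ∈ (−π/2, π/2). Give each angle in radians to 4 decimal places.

φ1=0.0° → target in arm frame (-0.0602, 0.0507)
  e−x'=0.1202;  (l²−L²−(e−x')²−y'²−z²)/2L = -0.0067
  θ1 = atan2(B,A) + arccos(C/0.3701) = 0.3490
φ2=120.0° → target in arm frame (0.0740, 0.0268)
  A cos θ + B sin θ = C:  -0.0140·cos θ + -0.3500·sin θ = 0.0470
  γ=atan2(-0.3500,-0.0140)=-1.6108;  ψ=arccos(0.1340)=1.4363;  θ2=γ+ψ≈-0.1745
rotate P by −φ3: (-0.0138, -0.0775, -0.3500)
  A=0.0738, B=-0.3500, C=(l²−L²−A²−y'²−z²)/(2L)=0.0118
  θ3 = atan2(B,A) + arccos(C/0.3577) = 0.1748

θ₁ = 0.3490, θ₂ = -0.1745, θ₃ = 0.1748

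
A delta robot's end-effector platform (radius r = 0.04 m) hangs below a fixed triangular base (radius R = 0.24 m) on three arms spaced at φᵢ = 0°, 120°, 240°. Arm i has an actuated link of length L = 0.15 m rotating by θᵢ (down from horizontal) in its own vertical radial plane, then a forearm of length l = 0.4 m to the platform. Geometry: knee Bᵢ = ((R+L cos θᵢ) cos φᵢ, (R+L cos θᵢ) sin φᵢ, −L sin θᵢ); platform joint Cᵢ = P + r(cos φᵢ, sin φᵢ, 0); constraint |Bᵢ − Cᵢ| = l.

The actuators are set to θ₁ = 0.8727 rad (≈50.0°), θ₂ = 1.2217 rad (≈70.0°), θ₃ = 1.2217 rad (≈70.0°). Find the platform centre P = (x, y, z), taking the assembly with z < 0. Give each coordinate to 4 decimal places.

S1 = (0.2964·cos0.0°, 0.2964·sin0.0°, -0.1149) = (0.2964, 0.0000, -0.1149)
arm 2 at φ=120.0°: ρ2 = 0.2513;  S2 = (-0.1257, 0.2176, -0.1410)
arm 3 at φ=240.0°: ρ3 = 0.2513;  S3 = (-0.1257, -0.2176, -0.1410)
|S₂|²−|S₁|² = -0.0180;  |S₃|²−|S₁|² = -0.0180
plane₁₂: -0.8441x+0.4353y+-0.0521z = -0.0180
Cramer: x(z) = 0.0214-0.0617z;  y(z) = 0.0000+0.0000z
quadratic in z: (1.0038)z²+(0.2638)z+(-0.0711)=0, √Δ=0.5960 → z ∈ {-0.4283, 0.1655}; z = -0.4283 (taking z<0)
x = 0.0478, y = 0.0000

(0.0478, 0.0000, -0.4283)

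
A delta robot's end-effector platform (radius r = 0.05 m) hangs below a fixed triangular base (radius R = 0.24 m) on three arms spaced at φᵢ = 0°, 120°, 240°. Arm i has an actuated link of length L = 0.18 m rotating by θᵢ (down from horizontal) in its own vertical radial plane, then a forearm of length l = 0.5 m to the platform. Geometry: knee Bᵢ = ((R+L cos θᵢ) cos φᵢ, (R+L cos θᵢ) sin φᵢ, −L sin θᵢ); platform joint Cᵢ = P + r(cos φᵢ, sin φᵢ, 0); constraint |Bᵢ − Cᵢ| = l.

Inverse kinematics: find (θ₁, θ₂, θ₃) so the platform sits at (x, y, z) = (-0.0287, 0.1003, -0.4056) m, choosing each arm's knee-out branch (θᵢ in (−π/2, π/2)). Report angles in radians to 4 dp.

φ1=0.0° → target in arm frame (-0.0287, 0.1003)
  A cos θ + B sin θ = C:  0.2187·cos θ + -0.4056·sin θ = -0.0133
  θ1 = atan2(B,A) + arccos(C/0.4608) = 0.5235
arm 2 (φ=120.0°): x'=0.1012, y'=-0.0253
  e−x'=0.0888;  (l²−L²−(e−x')²−y'²−z²)/2L = 0.1238
  γ=atan2(-0.4056,0.0888)=-1.3553;  ψ=arccos(0.2982)=1.2680;  θ2=γ+ψ≈-0.0872
φ3=240.0° → target in arm frame (-0.0725, -0.0750)
  e−x'=0.2625;  (l²−L²−(e−x')²−y'²−z²)/2L = -0.0596
  θ3 = atan2(B,A) + arccos(C/0.4831) = 0.6981

θ₁ = 0.5235, θ₂ = -0.0872, θ₃ = 0.6981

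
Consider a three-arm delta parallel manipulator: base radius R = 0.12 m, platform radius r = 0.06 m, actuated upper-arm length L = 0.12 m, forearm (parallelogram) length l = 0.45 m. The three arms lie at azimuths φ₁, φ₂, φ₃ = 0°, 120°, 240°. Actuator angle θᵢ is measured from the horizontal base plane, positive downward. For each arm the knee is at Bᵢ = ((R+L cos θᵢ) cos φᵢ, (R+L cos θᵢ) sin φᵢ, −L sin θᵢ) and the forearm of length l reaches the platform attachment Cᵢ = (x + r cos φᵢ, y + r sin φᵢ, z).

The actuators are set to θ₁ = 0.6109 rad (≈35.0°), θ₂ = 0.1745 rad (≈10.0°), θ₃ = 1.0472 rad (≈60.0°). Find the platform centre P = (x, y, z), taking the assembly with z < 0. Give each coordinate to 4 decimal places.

(0.0072, 0.1624, -0.4603)

arm 1 at φ=0.0°: (R−r)+L cos θ1 = 0.1583;  O1 = (0.1583, 0.0000, -0.0688)
φ2=120.0°: virtual centre (-0.0891, 0.1543, -0.0208), radius l
φ3=240.0°: virtual centre (-0.0600, -0.1039, -0.1039), radius l
|O₂|²−|O₁|² = 0.0024;  |O₃|²−|O₁|² = -0.0046
[-0.4948 0.3086 0.0960]·P = 0.0024;  [-0.4366 -0.2078 -0.0702]·P = -0.0046
det = 0.2376;  x = 0.0039+-0.0072z,  y = 0.0140+-0.3226z
sphere 1 gives Az²+Bz+C=0 with A=1.1041, B=0.1309, C=-0.1737;  B²−4AC=0.7844;  roots -0.4603, 0.3418;  negative root z = -0.4603
x = 0.0072, y = 0.1624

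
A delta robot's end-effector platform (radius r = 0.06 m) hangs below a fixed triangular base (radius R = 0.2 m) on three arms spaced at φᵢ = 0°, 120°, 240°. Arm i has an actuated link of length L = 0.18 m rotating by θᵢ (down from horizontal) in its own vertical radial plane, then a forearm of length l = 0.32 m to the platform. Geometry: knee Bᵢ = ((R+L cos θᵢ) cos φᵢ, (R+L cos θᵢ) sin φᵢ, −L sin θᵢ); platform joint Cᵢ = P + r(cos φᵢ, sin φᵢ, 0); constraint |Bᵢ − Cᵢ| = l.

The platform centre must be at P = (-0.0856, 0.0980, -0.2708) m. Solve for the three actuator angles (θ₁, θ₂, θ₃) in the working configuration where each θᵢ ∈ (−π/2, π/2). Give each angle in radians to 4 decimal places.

rotate P by −φ1: (-0.0856, 0.0980, -0.2708)
  A=0.2256, B=-0.2708, C=(l²−L²−A²−y'²−z²)/(2L)=-0.1773
  γ=atan2(-0.2708,0.2256)=-0.8762;  ψ=arccos(-0.5031)=2.0979;  θ1=γ+ψ≈1.2217
φ2=120.0° → target in arm frame (0.1277, 0.0251)
  A=0.0123, B=-0.2708, C=(l²−L²−A²−y'²−z²)/(2L)=-0.0114
  θ2 = atan2(B,A) + arccos(C/0.2711) = 0.0877
rotate P by −φ3: (-0.0421, -0.1231, -0.2708)
  A=0.1821, B=-0.2708, C=(l²−L²−A²−y'²−z²)/(2L)=-0.1435
  √(A²+B²)=0.3263;  θ3 = -0.9789+2.0260 ≈ 1.0471

θ₁ = 1.2217, θ₂ = 0.0877, θ₃ = 1.0471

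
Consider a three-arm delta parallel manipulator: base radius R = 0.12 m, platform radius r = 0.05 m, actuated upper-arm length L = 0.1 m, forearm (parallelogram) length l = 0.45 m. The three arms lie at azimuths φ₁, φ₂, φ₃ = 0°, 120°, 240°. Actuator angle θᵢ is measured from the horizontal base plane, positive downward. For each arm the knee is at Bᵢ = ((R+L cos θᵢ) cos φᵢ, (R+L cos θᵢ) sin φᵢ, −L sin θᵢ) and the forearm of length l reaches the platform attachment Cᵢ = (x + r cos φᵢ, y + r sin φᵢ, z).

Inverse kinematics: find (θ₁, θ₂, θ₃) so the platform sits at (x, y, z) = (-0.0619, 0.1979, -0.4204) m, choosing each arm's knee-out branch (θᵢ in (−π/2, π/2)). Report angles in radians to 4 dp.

rotate P by −φ1: (-0.0619, 0.1979, -0.4204)
  A cos θ + B sin θ = C:  0.1319·cos θ + -0.4204·sin θ = -0.2040
  θ1 = atan2(B,A) + arccos(C/0.4406) = 0.7854
arm 2 (φ=120.0°): x'=0.2023, y'=-0.0453
  e−x'=-0.1323;  (l²−L²−(e−x')²−y'²−z²)/2L = -0.0190
  θ2 = atan2(B,A) + arccos(C/0.4407) = -0.2618
φ3=240.0° → target in arm frame (-0.1404, -0.1526)
  A cos θ + B sin θ = C:  0.2104·cos θ + -0.4204·sin θ = -0.2590
  θ3 = atan2(B,A) + arccos(C/0.4701) = 1.0475

θ₁ = 0.7854, θ₂ = -0.2618, θ₃ = 1.0475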